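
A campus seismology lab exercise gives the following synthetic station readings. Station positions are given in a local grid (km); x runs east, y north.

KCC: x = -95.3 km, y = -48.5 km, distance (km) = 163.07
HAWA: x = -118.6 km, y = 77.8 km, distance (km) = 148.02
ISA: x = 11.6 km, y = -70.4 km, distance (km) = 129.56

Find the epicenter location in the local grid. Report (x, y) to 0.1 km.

x ≈ 28.1 km, y ≈ 58.1 km

Circle about each station: (x + 95.3)² + (y + 48.5)² = 163.07²; (x + 118.6)² + (y − 77.8)² = 148.02²; (x − 11.6)² + (y + 70.4)² = 129.56².
Subtracting the KCC equation from the HAWA and ISA equations removes the quadratic terms:
-46.6 x + 252.6 y = 13366.36
213.8 x − 43.8 y = 3462.41
Solving the 2×2 system: x ≈ 28.1, y ≈ 58.1 km.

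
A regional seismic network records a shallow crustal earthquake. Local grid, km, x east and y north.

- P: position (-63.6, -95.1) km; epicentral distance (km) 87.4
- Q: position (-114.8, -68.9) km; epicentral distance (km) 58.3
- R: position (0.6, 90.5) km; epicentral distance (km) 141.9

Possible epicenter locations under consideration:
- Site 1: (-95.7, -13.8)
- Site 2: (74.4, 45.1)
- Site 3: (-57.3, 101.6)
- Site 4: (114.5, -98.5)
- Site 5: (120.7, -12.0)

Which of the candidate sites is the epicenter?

For each candidate, compare |candidate − station| to the reported distance:
Site 1: residuals P 0.0, Q 0.0, R 0.1 → max 0.1 km
Site 2: residuals P 109.3, Q 162.6, R 55.3 → max 162.6 km
Site 3: residuals P 109.4, Q 121.6, R 82.9 → max 121.6 km
Site 4: residuals P 90.7, Q 172.9, R 78.8 → max 172.9 km
Site 5: residuals P 114.8, Q 184.0, R 16.0 → max 184.0 km
Only Site 1 has all residuals ≈ 0.

Site 1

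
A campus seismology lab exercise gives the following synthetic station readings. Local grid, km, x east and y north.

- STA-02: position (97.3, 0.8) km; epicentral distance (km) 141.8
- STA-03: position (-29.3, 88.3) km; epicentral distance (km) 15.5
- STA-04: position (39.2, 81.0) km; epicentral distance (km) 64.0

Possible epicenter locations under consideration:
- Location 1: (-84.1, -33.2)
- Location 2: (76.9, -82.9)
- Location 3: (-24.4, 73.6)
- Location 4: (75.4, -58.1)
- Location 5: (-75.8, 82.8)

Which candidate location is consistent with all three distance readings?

For each candidate, compare |candidate − station| to the reported distance:
Location 1: residuals STA-02 42.8, STA-03 117.8, STA-04 104.1 → max 117.8 km
Location 2: residuals STA-02 55.6, STA-03 186.0, STA-04 104.2 → max 186.0 km
Location 3: residuals STA-02 0.0, STA-03 0.0, STA-04 0.0 → max 0.0 km
Location 4: residuals STA-02 79.0, STA-03 164.5, STA-04 79.7 → max 164.5 km
Location 5: residuals STA-02 49.7, STA-03 31.3, STA-04 51.0 → max 51.0 km
Only Location 3 has all residuals ≈ 0.

Location 3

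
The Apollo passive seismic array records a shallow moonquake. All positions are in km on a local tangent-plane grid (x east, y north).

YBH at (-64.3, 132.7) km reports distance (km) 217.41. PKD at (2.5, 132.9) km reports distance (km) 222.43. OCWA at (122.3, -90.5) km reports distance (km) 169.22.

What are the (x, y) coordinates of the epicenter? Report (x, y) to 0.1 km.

x ≈ -46.8 km, y ≈ -84.0 km

Circle about each station: (x + 64.3)² + (y − 132.7)² = 217.41²; (x − 2.5)² + (y − 132.9)² = 222.43²; (x − 122.3)² + (y + 90.5)² = 169.22².
Subtracting pairs of circle equations eliminates x²+y² and gives linear equations (the radical axes):
133.6 x + 0.4 y = -6283.12
373.2 x − 446.4 y = 20035.46
Solving the 2×2 system: x ≈ -46.8, y ≈ -84.0 km.
Check against YBH (with the unrounded x, y): √((x + 64.3)²+(y − 132.7)²) = 217.40 ≈ 217.41 km. ✓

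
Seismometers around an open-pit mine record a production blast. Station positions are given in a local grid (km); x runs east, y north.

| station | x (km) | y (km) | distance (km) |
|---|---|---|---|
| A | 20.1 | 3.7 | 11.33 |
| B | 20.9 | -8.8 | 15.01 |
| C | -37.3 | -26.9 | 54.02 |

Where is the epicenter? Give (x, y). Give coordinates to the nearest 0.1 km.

(9.2, 0.6)

Circle about each station: (x − 20.1)² + (y − 3.7)² = 11.33²; (x − 20.9)² + (y + 8.8)² = 15.01²; (x + 37.3)² + (y + 26.9)² = 54.02².
Subtracting the A equation from the B and C equations removes the quadratic terms:
1.6 x − 25.0 y = -0.38
-114.8 x − 61.2 y = -1092.59
Solving the 2×2 system: x ≈ 9.2, y ≈ 0.6 km.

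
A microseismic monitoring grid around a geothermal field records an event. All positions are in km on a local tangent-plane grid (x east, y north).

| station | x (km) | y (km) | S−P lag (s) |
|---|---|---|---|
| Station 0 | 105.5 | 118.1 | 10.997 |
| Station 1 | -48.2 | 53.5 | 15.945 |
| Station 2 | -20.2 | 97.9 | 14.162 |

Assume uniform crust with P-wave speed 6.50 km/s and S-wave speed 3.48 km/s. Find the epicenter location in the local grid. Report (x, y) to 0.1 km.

Distance from S−P lag: d = Δt · v_P v_S / (v_P − v_S) = Δt · (6.50·3.48)/(6.50−3.48) ≈ 7.4901·Δt.
So d_Station 0 = 82.37, d_Station 1 = 119.43, d_Station 2 = 106.07 km.
Circle about each station: (x − 105.5)² + (y − 118.1)² = 82.37²; (x + 48.2)² + (y − 53.5)² = 119.43²; (x + 20.2)² + (y − 97.9)² = 106.07².
Subtracting pairs of circle equations eliminates x²+y² and gives linear equations (the radical axes):
-307.4 x − 129.2 y = -27371.08
-251.4 x − 40.4 y = -19551.44
Solving the 2×2 system: x ≈ 70.8, y ≈ 43.4 km.
Check against Station 0 (with the unrounded x, y): √((x − 105.5)²+(y − 118.1)²) = 82.36 ≈ 82.37 km. ✓

x ≈ 70.8 km, y ≈ 43.4 km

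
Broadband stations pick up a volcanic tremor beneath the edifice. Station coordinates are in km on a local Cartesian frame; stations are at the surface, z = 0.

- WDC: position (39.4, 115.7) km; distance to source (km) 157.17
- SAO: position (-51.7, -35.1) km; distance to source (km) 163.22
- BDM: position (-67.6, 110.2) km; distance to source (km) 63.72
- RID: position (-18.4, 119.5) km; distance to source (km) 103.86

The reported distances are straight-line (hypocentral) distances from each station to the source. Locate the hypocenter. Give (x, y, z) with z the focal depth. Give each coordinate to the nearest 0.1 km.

(-110.4, 109.7, 47.2)

Each station gives a sphere (x−x_i)² + (y−y_i)² + z² = d_i² (stations at z=0).
Subtracting the WDC sphere from SAO and BDM: z² cancels, leaving linear equations in x and y:
-182.2 x − 301.6 y = -12972.31
-214.0 x − 11.0 y = 22417.12
Solving: x ≈ -110.392, y ≈ 109.701 km (keep extra digits for the depth step; rounded: -110.4, 109.7).
Then from the WDC sphere: z² = 157.17² − (x − 39.4)² − (y − 115.7)² with x = -110.392, y = 109.701, so z ≈ 47.210 ≈ 47.2 km.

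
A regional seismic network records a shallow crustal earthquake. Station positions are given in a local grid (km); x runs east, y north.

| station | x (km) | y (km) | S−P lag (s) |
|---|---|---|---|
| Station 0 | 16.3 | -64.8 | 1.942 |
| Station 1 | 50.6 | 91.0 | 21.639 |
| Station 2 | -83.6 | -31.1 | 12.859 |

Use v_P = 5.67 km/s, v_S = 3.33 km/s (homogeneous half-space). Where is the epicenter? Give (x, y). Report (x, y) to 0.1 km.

8.7 km east, -78.5 km north

Distance from S−P lag: d = Δt · v_P v_S / (v_P − v_S) = Δt · (5.67·3.33)/(5.67−3.33) ≈ 8.0688·Δt.
So d_Station 0 = 15.67, d_Station 1 = 174.60, d_Station 2 = 103.76 km.
Circle about each station: (x − 16.3)² + (y + 64.8)² = 15.67²; (x − 50.6)² + (y − 91.0)² = 174.60²; (x + 83.6)² + (y + 31.1)² = 103.76².
Subtracting the Station 0 equation from the Station 1 and Station 2 equations removes the quadratic terms:
68.6 x + 311.6 y = -23862.98
-199.8 x + 67.4 y = -7029.15
Solving the 2×2 system: x ≈ 8.7, y ≈ -78.5 km.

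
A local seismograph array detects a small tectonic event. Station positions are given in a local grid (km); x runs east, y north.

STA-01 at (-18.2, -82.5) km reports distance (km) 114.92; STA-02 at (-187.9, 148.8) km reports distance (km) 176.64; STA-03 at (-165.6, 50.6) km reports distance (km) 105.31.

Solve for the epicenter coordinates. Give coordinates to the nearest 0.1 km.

-64.0 km east, 22.9 km north

Circle about each station: (x + 18.2)² + (y + 82.5)² = 114.92²; (x + 187.9)² + (y − 148.8)² = 176.64²; (x + 165.6)² + (y − 50.6)² = 105.31².
Subtracting pairs of circle equations eliminates x²+y² and gives linear equations (the radical axes):
-339.4 x + 462.6 y = 32315.28
-294.8 x + 266.2 y = 24962.64
Solving the 2×2 system: x ≈ -64.0, y ≈ 22.9 km.
Check against STA-01 (with the unrounded x, y): √((x + 18.2)²+(y + 82.5)²) = 114.92 ≈ 114.92 km. ✓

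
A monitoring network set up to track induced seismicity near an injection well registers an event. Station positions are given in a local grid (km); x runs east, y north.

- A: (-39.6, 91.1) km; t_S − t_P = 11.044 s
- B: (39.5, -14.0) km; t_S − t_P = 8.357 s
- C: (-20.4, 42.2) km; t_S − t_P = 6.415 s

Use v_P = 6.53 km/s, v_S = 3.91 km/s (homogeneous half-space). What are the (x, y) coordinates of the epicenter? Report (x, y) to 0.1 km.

Distance from S−P lag: d = Δt · v_P v_S / (v_P − v_S) = Δt · (6.53·3.91)/(6.53−3.91) ≈ 9.7452·Δt.
So d_A = 107.63, d_B = 81.44, d_C = 62.52 km.
Circle about each station: (x + 39.6)² + (y − 91.1)² = 107.63²; (x − 39.5)² + (y + 14.0)² = 81.44²; (x + 20.4)² + (y − 42.2)² = 62.52².
Subtracting the A equation from the B and C equations removes the quadratic terms:
158.2 x − 210.2 y = -3159.38
38.4 x − 97.8 y = 5.10
Solving the 2×2 system: x ≈ -41.9, y ≈ -16.5 km.

x ≈ -41.9 km, y ≈ -16.5 km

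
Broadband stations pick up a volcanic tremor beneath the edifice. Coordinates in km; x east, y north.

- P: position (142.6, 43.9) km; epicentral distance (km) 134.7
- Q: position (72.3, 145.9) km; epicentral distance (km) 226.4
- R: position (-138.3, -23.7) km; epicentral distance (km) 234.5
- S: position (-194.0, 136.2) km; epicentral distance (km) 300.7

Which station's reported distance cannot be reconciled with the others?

Solve using three stations at a time. Using P, Q, R (subtract circle equations pairwise → linear system) gives (x, y) ≈ (89.4, -79.9).
Distances from that point to each station vs reported:
  P: calculated 134.7 vs reported 134.7 → residual 0.0 km
  Q: calculated 226.4 vs reported 226.4 → residual 0.0 km
  R: calculated 234.5 vs reported 234.5 → residual 0.0 km
  S: calculated 356.4 vs reported 300.7 → residual 55.7 km
P, Q, R are mutually consistent (residuals ≈ 0); S is off by 55.7 km.

S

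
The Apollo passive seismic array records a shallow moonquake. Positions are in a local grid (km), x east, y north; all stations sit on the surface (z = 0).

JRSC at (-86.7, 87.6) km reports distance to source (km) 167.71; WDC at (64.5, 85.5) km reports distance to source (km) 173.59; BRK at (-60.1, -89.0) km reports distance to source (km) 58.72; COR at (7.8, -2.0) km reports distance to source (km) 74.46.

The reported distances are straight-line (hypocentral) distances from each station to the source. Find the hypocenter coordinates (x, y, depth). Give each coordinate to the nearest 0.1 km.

Each station gives a sphere (x−x_i)² + (y−y_i)² + z² = d_i² (stations at z=0).
Subtracting the JRSC sphere from WDC and BRK: z² cancels, leaving linear equations in x and y:
302.4 x − 4.2 y = -5726.99
53.2 x − 353.2 y = 21020.97
Solving: x ≈ -19.807, y ≈ -62.499 km (keep extra digits for the depth step; rounded: -19.8, -62.5).
Then from the JRSC sphere: z² = 167.71² − (x + 86.7)² − (y − 87.6)² with x = -19.807, y = -62.499, so z ≈ 33.500 ≈ 33.5 km.

(-19.8, -62.5, 33.5)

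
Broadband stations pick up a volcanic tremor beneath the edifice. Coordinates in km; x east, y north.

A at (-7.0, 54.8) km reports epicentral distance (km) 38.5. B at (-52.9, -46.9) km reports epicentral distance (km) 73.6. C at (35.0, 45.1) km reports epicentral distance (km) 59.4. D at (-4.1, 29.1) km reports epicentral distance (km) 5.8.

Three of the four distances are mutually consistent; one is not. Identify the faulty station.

Solve using three stations at a time. Using A, B, C (subtract circle equations pairwise → linear system) gives (x, y) ≈ (-17.8, 17.8).
Distances from that point to each station vs reported:
  A: calculated 38.5 vs reported 38.5 → residual 0.0 km
  B: calculated 73.6 vs reported 73.6 → residual 0.0 km
  C: calculated 59.4 vs reported 59.4 → residual 0.0 km
  D: calculated 17.7 vs reported 5.8 → residual 11.9 km
A, B, C are mutually consistent (residuals ≈ 0); D is off by 11.9 km.

D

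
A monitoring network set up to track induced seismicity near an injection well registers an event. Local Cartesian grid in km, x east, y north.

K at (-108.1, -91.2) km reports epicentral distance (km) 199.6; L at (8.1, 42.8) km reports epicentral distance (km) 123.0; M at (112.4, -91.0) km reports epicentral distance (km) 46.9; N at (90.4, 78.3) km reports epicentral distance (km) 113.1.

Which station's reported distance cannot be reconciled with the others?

Solve using three stations at a time. Using K, L, M (subtract circle equations pairwise → linear system) gives (x, y) ≈ (87.5, -51.2).
Distances from that point to each station vs reported:
  K: calculated 199.6 vs reported 199.6 → residual 0.0 km
  L: calculated 123.0 vs reported 123.0 → residual 0.0 km
  M: calculated 47.0 vs reported 46.9 → residual 0.1 km
  N: calculated 129.5 vs reported 113.1 → residual 16.4 km
K, L, M are mutually consistent (residuals ≈ 0); N is off by 16.4 km.

N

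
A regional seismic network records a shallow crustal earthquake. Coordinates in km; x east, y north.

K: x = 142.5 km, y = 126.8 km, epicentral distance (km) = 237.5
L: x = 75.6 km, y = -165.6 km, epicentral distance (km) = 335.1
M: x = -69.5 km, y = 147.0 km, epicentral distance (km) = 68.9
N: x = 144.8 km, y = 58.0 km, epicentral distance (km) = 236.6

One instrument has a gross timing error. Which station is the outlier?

L

Solve using three stations at a time. Using K, M, N (subtract circle equations pairwise → linear system) gives (x, y) ≈ (-90.6, 81.5).
Distances from that point to each station vs reported:
  K: calculated 237.5 vs reported 237.5 → residual 0.0 km
  L: calculated 297.8 vs reported 335.1 → residual 37.3 km
  M: calculated 68.9 vs reported 68.9 → residual 0.0 km
  N: calculated 236.6 vs reported 236.6 → residual 0.0 km
K, M, N are mutually consistent (residuals ≈ 0); L is off by 37.3 km.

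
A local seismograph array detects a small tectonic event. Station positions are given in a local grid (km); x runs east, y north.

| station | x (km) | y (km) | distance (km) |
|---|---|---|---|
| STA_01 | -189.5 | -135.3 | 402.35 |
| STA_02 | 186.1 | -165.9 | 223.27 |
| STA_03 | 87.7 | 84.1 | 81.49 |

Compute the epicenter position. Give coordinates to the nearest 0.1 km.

Circle about each station: (x + 189.5)² + (y + 135.3)² = 402.35²; (x − 186.1)² + (y + 165.9)² = 223.27²; (x − 87.7)² + (y − 84.1)² = 81.49².
Subtracting pairs of circle equations eliminates x²+y² and gives linear equations (the radical axes):
751.2 x − 61.2 y = 119975.71
554.4 x + 438.8 y = 115792.66
Solving the 2×2 system: x ≈ 164.3, y ≈ 56.3 km.
Check against STA_01 (with the unrounded x, y): √((x + 189.5)²+(y + 135.3)²) = 402.35 ≈ 402.35 km. ✓

164.3 km east, 56.3 km north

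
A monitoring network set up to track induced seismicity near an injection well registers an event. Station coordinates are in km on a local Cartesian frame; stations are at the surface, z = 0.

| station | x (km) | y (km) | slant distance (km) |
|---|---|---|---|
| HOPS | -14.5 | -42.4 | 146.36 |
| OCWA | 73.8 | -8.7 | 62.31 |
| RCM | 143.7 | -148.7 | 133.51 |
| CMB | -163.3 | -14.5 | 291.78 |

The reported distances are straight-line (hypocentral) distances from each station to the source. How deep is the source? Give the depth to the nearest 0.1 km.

Each station gives a sphere (x−x_i)² + (y−y_i)² + z² = d_i² (stations at z=0).
Subtracting the HOPS sphere from OCWA and RCM: z² cancels, leaving linear equations in x and y:
176.6 x + 67.4 y = 21052.83
316.4 x − 212.6 y = 44349.70
Solving: x ≈ 126.804, y ≈ -19.892 km (keep extra digits for the depth step; rounded: 126.8, -19.9).
Then from the HOPS sphere: z² = 146.36² − (x + 14.5)² − (y + 42.4)² with x = 126.804, y = -19.892, so z ≈ 30.787 ≈ 30.8 km.
Check against CMB (with the unrounded solution): distance 291.78 ≈ 291.78 km. ✓

30.8 km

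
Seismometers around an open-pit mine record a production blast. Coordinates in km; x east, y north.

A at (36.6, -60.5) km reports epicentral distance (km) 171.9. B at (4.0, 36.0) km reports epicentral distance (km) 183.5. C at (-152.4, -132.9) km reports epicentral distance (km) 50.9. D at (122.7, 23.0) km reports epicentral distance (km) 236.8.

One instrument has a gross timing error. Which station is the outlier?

Solve using three stations at a time. Using A, B, C (subtract circle equations pairwise → linear system) gives (x, y) ≈ (-133.5, -85.6).
Distances from that point to each station vs reported:
  A: calculated 171.9 vs reported 171.9 → residual 0.0 km
  B: calculated 183.5 vs reported 183.5 → residual 0.0 km
  C: calculated 51.0 vs reported 50.9 → residual 0.1 km
  D: calculated 278.2 vs reported 236.8 → residual 41.4 km
A, B, C are mutually consistent (residuals ≈ 0); D is off by 41.4 km.

D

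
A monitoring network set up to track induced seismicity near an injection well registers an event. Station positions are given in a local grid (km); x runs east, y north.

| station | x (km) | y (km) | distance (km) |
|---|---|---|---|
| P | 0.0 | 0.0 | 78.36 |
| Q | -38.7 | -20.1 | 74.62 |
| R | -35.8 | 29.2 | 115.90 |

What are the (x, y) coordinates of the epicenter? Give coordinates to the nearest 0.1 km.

8.5 km east, -77.9 km north

Circle about each station: x² + y² = 78.36²; (x + 38.7)² + (y + 20.1)² = 74.62²; (x + 35.8)² + (y − 29.2)² = 115.90².
Subtracting pairs of circle equations eliminates x²+y² and gives linear equations (the radical axes):
-77.4 x − 40.2 y = 2473.85
-71.6 x + 58.4 y = -5158.24
Solving the 2×2 system: x ≈ 8.5, y ≈ -77.9 km.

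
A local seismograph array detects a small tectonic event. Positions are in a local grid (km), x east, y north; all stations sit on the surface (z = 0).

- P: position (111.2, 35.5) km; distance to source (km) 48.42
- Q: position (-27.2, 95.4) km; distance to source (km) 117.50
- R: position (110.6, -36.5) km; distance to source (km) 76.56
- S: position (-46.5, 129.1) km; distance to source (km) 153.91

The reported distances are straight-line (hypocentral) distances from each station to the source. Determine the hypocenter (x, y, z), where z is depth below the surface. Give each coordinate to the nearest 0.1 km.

Each station gives a sphere (x−x_i)² + (y−y_i)² + z² = d_i² (stations at z=0).
Subtracting the P sphere from Q and R: z² cancels, leaving linear equations in x and y:
-276.8 x + 119.8 y = -15246.44
-1.2 x − 144.0 y = -3578.02
Solving: x ≈ 65.599, y ≈ 24.301 km (keep extra digits for the depth step; rounded: 65.6, 24.3).
Then from the P sphere: z² = 48.42² − (x − 111.2)² − (y − 35.5)² with x = 65.599, y = 24.301, so z ≈ 11.816 ≈ 11.8 km.
Check against S (with the unrounded solution): distance 153.91 ≈ 153.91 km. ✓

x ≈ 65.6 km, y ≈ 24.3 km, depth ≈ 11.8 km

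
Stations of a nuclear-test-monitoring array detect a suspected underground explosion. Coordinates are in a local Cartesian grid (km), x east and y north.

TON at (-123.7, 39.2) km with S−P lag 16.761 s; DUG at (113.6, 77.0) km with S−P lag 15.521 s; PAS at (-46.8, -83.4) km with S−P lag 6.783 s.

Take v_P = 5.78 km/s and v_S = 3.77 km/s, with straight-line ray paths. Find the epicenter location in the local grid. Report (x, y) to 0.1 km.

x ≈ 24.6 km, y ≈ -65.8 km

Distance from S−P lag: d = Δt · v_P v_S / (v_P − v_S) = Δt · (5.78·3.77)/(5.78−3.77) ≈ 10.8411·Δt.
So d_TON = 181.71, d_DUG = 168.26, d_PAS = 73.54 km.
Circle about each station: (x + 123.7)² + (y − 39.2)² = 181.71²; (x − 113.6)² + (y − 77.0)² = 168.26²; (x + 46.8)² + (y + 83.4)² = 73.54².
Subtracting the TON equation from the DUG and PAS equations removes the quadratic terms:
474.6 x + 75.6 y = 6702.73
153.8 x − 245.2 y = 19917.86
Solving the 2×2 system: x ≈ 24.6, y ≈ -65.8 km.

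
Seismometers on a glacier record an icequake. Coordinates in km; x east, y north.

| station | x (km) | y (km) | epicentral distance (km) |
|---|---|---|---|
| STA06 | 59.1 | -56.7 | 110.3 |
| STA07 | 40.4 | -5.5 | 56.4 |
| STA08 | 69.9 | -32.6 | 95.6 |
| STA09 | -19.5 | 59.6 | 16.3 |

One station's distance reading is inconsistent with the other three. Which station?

Solve using three stations at a time. Using STA06, STA07, STA08 (subtract circle equations pairwise → linear system) gives (x, y) ≈ (10.5, 42.3).
Distances from that point to each station vs reported:
  STA06: calculated 110.3 vs reported 110.3 → residual 0.0 km
  STA07: calculated 56.4 vs reported 56.4 → residual 0.0 km
  STA08: calculated 95.6 vs reported 95.6 → residual 0.0 km
  STA09: calculated 34.7 vs reported 16.3 → residual 18.4 km
STA06, STA07, STA08 are mutually consistent (residuals ≈ 0); STA09 is off by 18.4 km.

STA09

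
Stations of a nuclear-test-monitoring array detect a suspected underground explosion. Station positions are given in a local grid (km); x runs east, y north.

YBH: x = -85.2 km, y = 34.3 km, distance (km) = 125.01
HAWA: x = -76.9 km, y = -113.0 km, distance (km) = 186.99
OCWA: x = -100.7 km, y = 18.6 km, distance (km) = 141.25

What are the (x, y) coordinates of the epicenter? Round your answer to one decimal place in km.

Circle about each station: (x + 85.2)² + (y − 34.3)² = 125.01²; (x + 76.9)² + (y + 113.0)² = 186.99²; (x + 100.7)² + (y − 18.6)² = 141.25².
Subtracting pairs of circle equations eliminates x²+y² and gives linear equations (the radical axes):
16.6 x − 294.6 y = -9090.68
-31.0 x − 31.4 y = -2273.14
Solving the 2×2 system: x ≈ 39.8, y ≈ 33.1 km.
Check against YBH (with the unrounded x, y): √((x + 85.2)²+(y − 34.3)²) = 125.01 ≈ 125.01 km. ✓

(39.8, 33.1)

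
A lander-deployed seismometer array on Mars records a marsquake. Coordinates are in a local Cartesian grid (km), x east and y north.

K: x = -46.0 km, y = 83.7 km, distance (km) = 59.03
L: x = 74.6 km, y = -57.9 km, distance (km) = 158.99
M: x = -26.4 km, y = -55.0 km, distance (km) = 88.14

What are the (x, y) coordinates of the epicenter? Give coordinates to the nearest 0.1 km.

x ≈ -60.2 km, y ≈ 26.4 km

Circle about each station: (x + 46.0)² + (y − 83.7)² = 59.03²; (x − 74.6)² + (y + 57.9)² = 158.99²; (x + 26.4)² + (y + 55.0)² = 88.14².
Subtracting the K equation from the L and M equations removes the quadratic terms:
241.2 x − 283.2 y = -21997.40
39.2 x − 277.4 y = -9683.85
Solving the 2×2 system: x ≈ -60.2, y ≈ 26.4 km.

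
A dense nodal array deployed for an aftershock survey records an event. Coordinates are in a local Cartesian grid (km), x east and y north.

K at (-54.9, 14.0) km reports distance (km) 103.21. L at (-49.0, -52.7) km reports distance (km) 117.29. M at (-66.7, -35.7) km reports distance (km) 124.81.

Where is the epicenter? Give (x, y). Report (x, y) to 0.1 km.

x ≈ 48.3 km, y ≈ 12.8 km

Circle about each station: (x + 54.9)² + (y − 14.0)² = 103.21²; (x + 49.0)² + (y + 52.7)² = 117.29²; (x + 66.7)² + (y + 35.7)² = 124.81².
Subtracting the K equation from the L and M equations removes the quadratic terms:
11.8 x − 133.4 y = -1136.36
-23.6 x − 99.4 y = -2411.86
Solving the 2×2 system: x ≈ 48.3, y ≈ 12.8 km.
Check against K (with the unrounded x, y): √((x + 54.9)²+(y − 14.0)²) = 103.22 ≈ 103.21 km. ✓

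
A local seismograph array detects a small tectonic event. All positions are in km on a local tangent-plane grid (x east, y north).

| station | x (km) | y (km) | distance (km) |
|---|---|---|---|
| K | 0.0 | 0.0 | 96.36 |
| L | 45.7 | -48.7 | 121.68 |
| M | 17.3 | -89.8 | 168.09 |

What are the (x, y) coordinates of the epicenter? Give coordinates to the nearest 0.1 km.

Circle about each station: x² + y² = 96.36²; (x − 45.7)² + (y + 48.7)² = 121.68²; (x − 17.3)² + (y + 89.8)² = 168.09².
Subtracting pairs of circle equations eliminates x²+y² and gives linear equations (the radical axes):
91.4 x − 97.4 y = -1060.59
34.6 x − 179.6 y = -10605.67
Solving the 2×2 system: x ≈ 64.6, y ≈ 71.5 km.
Check against K (with the unrounded x, y): √(x²+y²) = 96.34 ≈ 96.36 km. ✓

(64.6, 71.5)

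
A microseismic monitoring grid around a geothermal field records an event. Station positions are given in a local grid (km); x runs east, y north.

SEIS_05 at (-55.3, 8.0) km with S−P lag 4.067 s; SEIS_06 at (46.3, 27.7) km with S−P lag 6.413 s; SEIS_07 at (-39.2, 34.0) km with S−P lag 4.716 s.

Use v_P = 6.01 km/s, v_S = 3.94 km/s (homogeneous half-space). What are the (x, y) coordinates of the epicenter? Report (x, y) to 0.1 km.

Distance from S−P lag: d = Δt · v_P v_S / (v_P − v_S) = Δt · (6.01·3.94)/(6.01−3.94) ≈ 11.4393·Δt.
So d_SEIS_05 = 46.52, d_SEIS_06 = 73.36, d_SEIS_07 = 53.95 km.
Circle about each station: (x + 55.3)² + (y − 8.0)² = 46.52²; (x − 46.3)² + (y − 27.7)² = 73.36²; (x + 39.2)² + (y − 34.0)² = 53.95².
Subtracting the SEIS_05 equation from the SEIS_06 and SEIS_07 equations removes the quadratic terms:
203.2 x + 39.4 y = -3428.69
32.2 x + 52.0 y = -1175.94
Solving the 2×2 system: x ≈ -14.2, y ≈ -13.8 km.
Check against SEIS_05 (with the unrounded x, y): √((x + 55.3)²+(y − 8.0)²) = 46.54 ≈ 46.52 km. ✓

(-14.2, -13.8)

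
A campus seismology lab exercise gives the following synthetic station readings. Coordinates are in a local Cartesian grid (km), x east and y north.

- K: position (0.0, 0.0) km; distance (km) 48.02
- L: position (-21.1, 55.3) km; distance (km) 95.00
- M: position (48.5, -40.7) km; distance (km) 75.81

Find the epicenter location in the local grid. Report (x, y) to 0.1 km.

Circle about each station: x² + y² = 48.02²; (x + 21.1)² + (y − 55.3)² = 95.00²; (x − 48.5)² + (y + 40.7)² = 75.81².
Subtracting the K equation from the L and M equations removes the quadratic terms:
-42.2 x + 110.6 y = -3215.78
97.0 x − 81.4 y = 567.50
Solving the 2×2 system: x ≈ -27.3, y ≈ -39.5 km.

x ≈ -27.3 km, y ≈ -39.5 km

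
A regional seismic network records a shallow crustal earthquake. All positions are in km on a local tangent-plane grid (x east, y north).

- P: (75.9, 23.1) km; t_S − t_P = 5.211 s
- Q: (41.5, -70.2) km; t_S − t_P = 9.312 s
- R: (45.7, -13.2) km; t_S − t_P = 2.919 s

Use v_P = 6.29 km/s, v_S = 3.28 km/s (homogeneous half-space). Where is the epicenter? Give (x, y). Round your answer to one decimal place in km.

65.6 km east, -11.1 km north

Distance from S−P lag: d = Δt · v_P v_S / (v_P − v_S) = Δt · (6.29·3.28)/(6.29−3.28) ≈ 6.8542·Δt.
So d_P = 35.72, d_Q = 63.83, d_R = 20.01 km.
Circle about each station: (x − 75.9)² + (y − 23.1)² = 35.72²; (x − 41.5)² + (y + 70.2)² = 63.83²; (x − 45.7)² + (y + 13.2)² = 20.01².
Subtracting the P equation from the Q and R equations removes the quadratic terms:
-68.8 x − 186.6 y = -2442.48
-60.4 x − 72.6 y = -3156.17
Solving the 2×2 system: x ≈ 65.6, y ≈ -11.1 km.
Check against P (with the unrounded x, y): √((x − 75.9)²+(y − 23.1)²) = 35.71 ≈ 35.72 km. ✓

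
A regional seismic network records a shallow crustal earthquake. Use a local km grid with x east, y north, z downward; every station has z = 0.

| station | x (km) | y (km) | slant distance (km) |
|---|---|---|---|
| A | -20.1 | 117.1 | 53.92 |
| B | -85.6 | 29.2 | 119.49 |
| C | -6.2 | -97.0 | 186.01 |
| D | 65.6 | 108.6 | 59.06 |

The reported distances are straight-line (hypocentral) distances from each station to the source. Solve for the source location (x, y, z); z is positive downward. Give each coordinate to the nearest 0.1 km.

x ≈ 16.7 km, y ≈ 86.0 km, depth ≈ 24.2 km

Each station gives a sphere (x−x_i)² + (y−y_i)² + z² = d_i² (stations at z=0).
Subtracting the A sphere from B and C: z² cancels, leaving linear equations in x and y:
-131.0 x − 175.8 y = -17306.91
27.8 x − 428.2 y = -36361.33
Solving: x ≈ 16.702, y ≈ 86.001 km (keep extra digits for the depth step; rounded: 16.7, 86.0).
Then from the A sphere: z² = 53.92² − (x + 20.1)² − (y − 117.1)² with x = 16.702, y = 86.001, so z ≈ 24.204 ≈ 24.2 km.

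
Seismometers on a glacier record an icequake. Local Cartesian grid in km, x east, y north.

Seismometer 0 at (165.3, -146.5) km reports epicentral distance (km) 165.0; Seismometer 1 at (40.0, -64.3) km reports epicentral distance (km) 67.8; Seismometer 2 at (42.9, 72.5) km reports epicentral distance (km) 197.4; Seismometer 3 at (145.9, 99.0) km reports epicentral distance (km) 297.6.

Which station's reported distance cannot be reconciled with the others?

Solve using three stations at a time. Using Seismometer 0, Seismometer 1, Seismometer 2 (subtract circle equations pairwise → linear system) gives (x, y) ≈ (2.3, -120.7).
Distances from that point to each station vs reported:
  Seismometer 0: calculated 165.0 vs reported 165.0 → residual 0.0 km
  Seismometer 1: calculated 67.8 vs reported 67.8 → residual 0.0 km
  Seismometer 2: calculated 197.4 vs reported 197.4 → residual 0.0 km
  Seismometer 3: calculated 262.4 vs reported 297.6 → residual 35.2 km
Seismometer 0, Seismometer 1, Seismometer 2 are mutually consistent (residuals ≈ 0); Seismometer 3 is off by 35.2 km.

Seismometer 3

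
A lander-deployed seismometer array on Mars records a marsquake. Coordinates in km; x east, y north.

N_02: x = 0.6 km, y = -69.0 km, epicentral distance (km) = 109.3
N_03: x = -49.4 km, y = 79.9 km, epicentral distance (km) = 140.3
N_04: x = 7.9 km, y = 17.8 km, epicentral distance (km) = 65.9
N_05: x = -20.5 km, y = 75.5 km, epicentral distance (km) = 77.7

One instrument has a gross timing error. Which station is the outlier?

N_05

Solve using three stations at a time. Using N_02, N_03, N_04 (subtract circle equations pairwise → linear system) gives (x, y) ≈ (73.6, 12.4).
Distances from that point to each station vs reported:
  N_02: calculated 109.3 vs reported 109.3 → residual 0.0 km
  N_03: calculated 140.3 vs reported 140.3 → residual 0.0 km
  N_04: calculated 65.9 vs reported 65.9 → residual 0.0 km
  N_05: calculated 113.3 vs reported 77.7 → residual 35.6 km
N_02, N_03, N_04 are mutually consistent (residuals ≈ 0); N_05 is off by 35.6 km.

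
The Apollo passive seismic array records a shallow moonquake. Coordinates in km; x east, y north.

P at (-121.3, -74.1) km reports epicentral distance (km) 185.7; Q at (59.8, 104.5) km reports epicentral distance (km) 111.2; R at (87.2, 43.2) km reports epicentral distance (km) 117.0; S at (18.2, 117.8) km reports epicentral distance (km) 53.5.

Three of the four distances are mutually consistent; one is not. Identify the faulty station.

Solve using three stations at a time. Using P, R, S (subtract circle equations pairwise → linear system) gives (x, y) ≈ (-22.7, 83.3).
Distances from that point to each station vs reported:
  P: calculated 185.7 vs reported 185.7 → residual 0.0 km
  Q: calculated 85.2 vs reported 111.2 → residual 26.0 km
  R: calculated 117.0 vs reported 117.0 → residual 0.0 km
  S: calculated 53.5 vs reported 53.5 → residual 0.0 km
P, R, S are mutually consistent (residuals ≈ 0); Q is off by 26.0 km.

Q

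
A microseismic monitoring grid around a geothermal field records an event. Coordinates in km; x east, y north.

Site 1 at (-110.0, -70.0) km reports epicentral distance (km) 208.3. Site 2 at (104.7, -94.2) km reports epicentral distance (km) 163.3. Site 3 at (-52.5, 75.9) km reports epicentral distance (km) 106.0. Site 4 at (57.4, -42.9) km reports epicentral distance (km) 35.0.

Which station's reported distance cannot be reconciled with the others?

Solve using three stations at a time. Using Site 1, Site 2, Site 3 (subtract circle equations pairwise → linear system) gives (x, y) ≈ (52.4, 60.5).
Distances from that point to each station vs reported:
  Site 1: calculated 208.3 vs reported 208.3 → residual 0.0 km
  Site 2: calculated 163.3 vs reported 163.3 → residual 0.0 km
  Site 3: calculated 106.0 vs reported 106.0 → residual 0.0 km
  Site 4: calculated 103.5 vs reported 35.0 → residual 68.5 km
Site 1, Site 2, Site 3 are mutually consistent (residuals ≈ 0); Site 4 is off by 68.5 km.

Site 4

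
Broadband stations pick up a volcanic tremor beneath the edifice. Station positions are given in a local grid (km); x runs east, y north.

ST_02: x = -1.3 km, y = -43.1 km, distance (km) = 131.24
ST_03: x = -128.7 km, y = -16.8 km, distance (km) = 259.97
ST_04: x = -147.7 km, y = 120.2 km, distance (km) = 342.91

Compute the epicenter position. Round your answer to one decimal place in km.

Circle about each station: (x + 1.3)² + (y + 43.1)² = 131.24²; (x + 128.7)² + (y + 16.8)² = 259.97²; (x + 147.7)² + (y − 120.2)² = 342.91².
Subtracting pairs of circle equations eliminates x²+y² and gives linear equations (the radical axes):
-254.8 x + 52.6 y = -35373.83
-292.8 x + 326.6 y = -65959.30
Solving the 2×2 system: x ≈ 119.2, y ≈ -95.1 km.
Check against ST_02 (with the unrounded x, y): √((x + 1.3)²+(y + 43.1)²) = 131.24 ≈ 131.24 km. ✓

(119.2, -95.1)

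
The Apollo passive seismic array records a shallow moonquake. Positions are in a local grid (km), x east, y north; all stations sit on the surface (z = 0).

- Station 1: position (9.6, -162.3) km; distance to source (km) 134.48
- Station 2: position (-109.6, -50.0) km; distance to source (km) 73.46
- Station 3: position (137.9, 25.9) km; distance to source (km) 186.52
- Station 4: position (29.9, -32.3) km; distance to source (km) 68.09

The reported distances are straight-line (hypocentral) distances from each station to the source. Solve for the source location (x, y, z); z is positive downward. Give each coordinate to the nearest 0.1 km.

(-37.7, -36.6, 6.9)

Each station gives a sphere (x−x_i)² + (y−y_i)² + z² = d_i² (stations at z=0).
Subtracting the Station 1 sphere from Station 2 and Station 3: z² cancels, leaving linear equations in x and y:
-238.4 x + 224.6 y = 767.21
256.6 x + 376.4 y = -23451.07
Solving: x ≈ -37.701, y ≈ -36.602 km (keep extra digits for the depth step; rounded: -37.7, -36.6).
Then from the Station 1 sphere: z² = 134.48² − (x − 9.6)² − (y + 162.3)² with x = -37.701, y = -36.602, so z ≈ 6.892 ≈ 6.9 km.
Check against Station 4 (with the unrounded solution): distance 68.09 ≈ 68.09 km. ✓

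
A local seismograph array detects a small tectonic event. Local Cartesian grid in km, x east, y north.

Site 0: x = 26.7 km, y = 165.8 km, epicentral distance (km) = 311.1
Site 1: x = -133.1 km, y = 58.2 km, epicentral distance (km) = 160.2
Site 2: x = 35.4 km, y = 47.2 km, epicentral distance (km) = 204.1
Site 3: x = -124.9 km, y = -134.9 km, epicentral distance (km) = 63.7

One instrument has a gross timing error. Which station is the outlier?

Solve using three stations at a time. Using Site 0, Site 2, Site 3 (subtract circle equations pairwise → linear system) gives (x, y) ≈ (-61.1, -132.7).
Distances from that point to each station vs reported:
  Site 0: calculated 311.1 vs reported 311.1 → residual 0.0 km
  Site 1: calculated 204.0 vs reported 160.2 → residual 43.8 km
  Site 2: calculated 204.1 vs reported 204.1 → residual 0.0 km
  Site 3: calculated 63.8 vs reported 63.7 → residual 0.1 km
Site 0, Site 2, Site 3 are mutually consistent (residuals ≈ 0); Site 1 is off by 43.8 km.

Site 1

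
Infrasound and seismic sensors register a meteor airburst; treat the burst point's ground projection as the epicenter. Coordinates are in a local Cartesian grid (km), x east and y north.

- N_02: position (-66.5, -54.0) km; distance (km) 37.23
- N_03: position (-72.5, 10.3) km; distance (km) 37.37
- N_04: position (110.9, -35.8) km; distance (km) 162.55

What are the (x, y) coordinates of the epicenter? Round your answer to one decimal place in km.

Circle about each station: (x + 66.5)² + (y + 54.0)² = 37.23²; (x + 72.5)² + (y − 10.3)² = 37.37²; (x − 110.9)² + (y + 35.8)² = 162.55².
Subtracting pairs of circle equations eliminates x²+y² and gives linear equations (the radical axes):
-12.0 x + 128.6 y = -1986.35
354.8 x + 36.4 y = -18794.23
Solving the 2×2 system: x ≈ -50.9, y ≈ -20.2 km.

x ≈ -50.9 km, y ≈ -20.2 km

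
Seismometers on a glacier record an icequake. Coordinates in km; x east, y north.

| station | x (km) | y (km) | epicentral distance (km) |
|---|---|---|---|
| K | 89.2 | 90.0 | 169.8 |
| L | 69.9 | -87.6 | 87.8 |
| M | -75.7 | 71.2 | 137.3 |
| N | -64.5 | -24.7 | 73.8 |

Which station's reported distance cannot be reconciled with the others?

N

Solve using three stations at a time. Using K, L, M (subtract circle equations pairwise → linear system) gives (x, y) ≈ (-8.8, -48.7).
Distances from that point to each station vs reported:
  K: calculated 169.8 vs reported 169.8 → residual 0.0 km
  L: calculated 87.8 vs reported 87.8 → residual 0.0 km
  M: calculated 137.3 vs reported 137.3 → residual 0.0 km
  N: calculated 60.7 vs reported 73.8 → residual 13.1 km
K, L, M are mutually consistent (residuals ≈ 0); N is off by 13.1 km.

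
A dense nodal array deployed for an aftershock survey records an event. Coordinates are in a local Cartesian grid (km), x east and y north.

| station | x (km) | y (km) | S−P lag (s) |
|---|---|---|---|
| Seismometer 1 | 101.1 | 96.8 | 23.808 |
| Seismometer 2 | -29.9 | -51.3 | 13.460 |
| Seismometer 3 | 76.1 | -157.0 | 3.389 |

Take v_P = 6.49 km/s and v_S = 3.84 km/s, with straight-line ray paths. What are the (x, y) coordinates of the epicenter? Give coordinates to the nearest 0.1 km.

Distance from S−P lag: d = Δt · v_P v_S / (v_P − v_S) = Δt · (6.49·3.84)/(6.49−3.84) ≈ 9.4044·Δt.
So d_Seismometer 1 = 223.90, d_Seismometer 2 = 126.58, d_Seismometer 3 = 31.87 km.
Circle about each station: (x − 101.1)² + (y − 96.8)² = 223.90²; (x + 29.9)² + (y + 51.3)² = 126.58²; (x − 76.1)² + (y + 157.0)² = 31.87².
Subtracting the Seismometer 1 equation from the Seismometer 2 and Seismometer 3 equations removes the quadratic terms:
-262.0 x − 296.2 y = 18042.96
-50.0 x − 507.6 y = 59964.27
Solving the 2×2 system: x ≈ 72.8, y ≈ -125.3 km.
Check against Seismometer 1 (with the unrounded x, y): √((x − 101.1)²+(y − 96.8)²) = 223.90 ≈ 223.90 km. ✓

(72.8, -125.3)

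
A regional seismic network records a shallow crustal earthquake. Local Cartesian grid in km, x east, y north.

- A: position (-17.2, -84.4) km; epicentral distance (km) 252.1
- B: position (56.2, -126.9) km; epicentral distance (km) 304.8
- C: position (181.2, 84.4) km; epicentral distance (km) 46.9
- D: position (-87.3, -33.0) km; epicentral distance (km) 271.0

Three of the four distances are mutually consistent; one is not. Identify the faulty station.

Solve using three stations at a time. Using A, C, D (subtract circle equations pairwise → linear system) gives (x, y) ≈ (142.5, 110.7).
Distances from that point to each station vs reported:
  A: calculated 252.1 vs reported 252.1 → residual 0.0 km
  B: calculated 252.8 vs reported 304.8 → residual 52.0 km
  C: calculated 46.8 vs reported 46.9 → residual 0.1 km
  D: calculated 271.0 vs reported 271.0 → residual 0.0 km
A, C, D are mutually consistent (residuals ≈ 0); B is off by 52.0 km.

B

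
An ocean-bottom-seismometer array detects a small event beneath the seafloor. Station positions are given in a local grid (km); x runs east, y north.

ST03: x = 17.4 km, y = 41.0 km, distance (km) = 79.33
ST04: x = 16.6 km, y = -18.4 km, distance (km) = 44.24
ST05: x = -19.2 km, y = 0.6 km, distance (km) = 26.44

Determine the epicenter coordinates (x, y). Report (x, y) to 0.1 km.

(-27.2, -24.6)

Circle about each station: (x − 17.4)² + (y − 41.0)² = 79.33²; (x − 16.6)² + (y + 18.4)² = 44.24²; (x + 19.2)² + (y − 0.6)² = 26.44².
Subtracting the ST03 equation from the ST04 and ST05 equations removes the quadratic terms:
-1.6 x − 118.8 y = 2966.43
-73.2 x − 80.8 y = 3979.42
Solving the 2×2 system: x ≈ -27.2, y ≈ -24.6 km.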